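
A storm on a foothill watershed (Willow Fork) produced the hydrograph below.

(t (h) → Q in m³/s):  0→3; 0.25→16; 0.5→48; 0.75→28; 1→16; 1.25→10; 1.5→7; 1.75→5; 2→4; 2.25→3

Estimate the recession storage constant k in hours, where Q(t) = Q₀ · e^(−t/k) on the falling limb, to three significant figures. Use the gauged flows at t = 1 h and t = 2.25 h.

k ≈ 0.747 h

On the falling limb, Q drops from 16 to 3 m³/s between t = 1 h and t = 2.25 h (Δt = 1.25 h).
k = −Δt / ln(Q₂/Q₁) = −1.25 / ln(3/16) = 0.747 h.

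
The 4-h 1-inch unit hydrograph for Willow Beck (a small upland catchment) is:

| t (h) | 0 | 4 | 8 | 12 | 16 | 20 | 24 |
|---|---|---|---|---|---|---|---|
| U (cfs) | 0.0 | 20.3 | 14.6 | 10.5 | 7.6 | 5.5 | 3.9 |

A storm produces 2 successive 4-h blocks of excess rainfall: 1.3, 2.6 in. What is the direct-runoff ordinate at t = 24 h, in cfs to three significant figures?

By discrete convolution, Q_j = Σ (P_i / 1 in) · U_{j−i}.
At t = 24 h (j=6): Q = (1.3/1)·3.9 + (2.6/1)·5.5 = 19.4 cfs.

Q ≈ 19.4 cfs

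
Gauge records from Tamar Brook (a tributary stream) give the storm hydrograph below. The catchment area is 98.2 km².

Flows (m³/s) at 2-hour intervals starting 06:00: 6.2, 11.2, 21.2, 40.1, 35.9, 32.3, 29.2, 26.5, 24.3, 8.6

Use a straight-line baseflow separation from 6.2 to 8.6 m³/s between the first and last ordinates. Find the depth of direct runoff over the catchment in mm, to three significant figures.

Direct runoff: 0.00, 4.73, 14.47, 33.10, 28.63, 24.77, 21.40, 18.43, 15.97, 0.00 m³/s; ΣQ_DR = 161.5 m³/s.
V = ΣQ_DR · Δt = 161.5 × 7200 s = 1.163 × 10^6 m³.
Over A = 98.2 km², depth = V / A = 11.8 mm.

d ≈ 11.8 mm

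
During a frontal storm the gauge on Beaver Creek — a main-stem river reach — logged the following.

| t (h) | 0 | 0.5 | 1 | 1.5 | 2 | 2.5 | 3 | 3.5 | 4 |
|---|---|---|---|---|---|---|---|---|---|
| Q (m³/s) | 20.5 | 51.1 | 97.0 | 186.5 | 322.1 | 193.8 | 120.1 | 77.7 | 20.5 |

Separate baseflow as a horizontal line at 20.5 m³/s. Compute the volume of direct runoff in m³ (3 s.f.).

V ≈ 1.63 × 10^6 m³

Direct-runoff ordinates (Q − Q_b): 0.0, 30.6, 76.5, 166.0, 301.6, 173.3, 99.6, 57.2, 0.0 m³/s.
ΣQ_DR = 904.8 m³/s.
With Δt = 0.5 h = 1800 s, V = ΣQ_DR · Δt = 904.8 × 1800 = 1.63 × 10^6 m³.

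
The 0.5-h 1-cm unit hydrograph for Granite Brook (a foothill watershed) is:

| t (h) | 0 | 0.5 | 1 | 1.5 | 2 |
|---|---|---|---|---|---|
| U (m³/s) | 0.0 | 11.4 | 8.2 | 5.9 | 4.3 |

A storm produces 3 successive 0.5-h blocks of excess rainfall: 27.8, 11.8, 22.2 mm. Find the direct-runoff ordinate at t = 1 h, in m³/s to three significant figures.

By discrete convolution, Q_j = Σ (P_i / 10 mm) · U_{j−i}.
At t = 1 h (j=2): Q = (27.8/10)·8.2 + (11.8/10)·11.4 + (22.2/10)·0.0 = 36.2 m³/s.

Q ≈ 36.2 m³/s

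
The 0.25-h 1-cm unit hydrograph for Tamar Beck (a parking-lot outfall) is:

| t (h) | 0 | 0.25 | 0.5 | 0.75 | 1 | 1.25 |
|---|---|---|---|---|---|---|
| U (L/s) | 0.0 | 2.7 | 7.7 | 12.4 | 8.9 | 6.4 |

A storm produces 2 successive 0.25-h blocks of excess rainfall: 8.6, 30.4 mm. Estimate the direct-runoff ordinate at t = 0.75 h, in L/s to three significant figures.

Q ≈ 34.1 L/s

By discrete convolution, Q_j = Σ (P_i / 10 mm) · U_{j−i}.
At t = 0.75 h (j=3): Q = (8.6/10)·12.4 + (30.4/10)·7.7 = 34.1 L/s.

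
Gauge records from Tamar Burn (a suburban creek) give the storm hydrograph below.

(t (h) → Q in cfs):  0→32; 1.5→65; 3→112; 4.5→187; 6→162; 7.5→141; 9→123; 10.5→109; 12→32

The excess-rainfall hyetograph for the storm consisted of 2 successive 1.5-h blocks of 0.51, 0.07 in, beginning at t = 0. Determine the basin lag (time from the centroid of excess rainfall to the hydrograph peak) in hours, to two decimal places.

Centroid of excess rainfall: t_c = Σ P_i·t̄_i / ΣP_i = 0.9310 h (block centres at 0.75, 2.25 h).
Hydrograph peak occurs at t = 4.5 h, so basin lag t_L = 4.5 − 0.9310 = 3.57 h.

t_L ≈ 3.57 h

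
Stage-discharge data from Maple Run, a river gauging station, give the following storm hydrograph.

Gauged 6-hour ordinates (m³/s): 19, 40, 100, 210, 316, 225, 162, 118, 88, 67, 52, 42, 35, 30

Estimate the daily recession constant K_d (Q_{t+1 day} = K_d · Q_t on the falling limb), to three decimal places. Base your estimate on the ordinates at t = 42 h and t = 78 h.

K_d ≈ 0.401

Between t = 42 h and t = 78 h the flow falls from 118 to 30 m³/s over 6×6 h = 36 h.
Per-interval ratio K = (30/118)^(1/6) = 0.7959; K_d = K^(24/6) = 0.401.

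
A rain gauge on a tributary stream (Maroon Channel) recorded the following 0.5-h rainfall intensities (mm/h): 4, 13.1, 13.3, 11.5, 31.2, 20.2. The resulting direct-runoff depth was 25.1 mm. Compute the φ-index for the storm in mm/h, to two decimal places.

Only the 5 blocks with intensity above φ contribute runoff: 13.1, 13.3, 11.5, 31.2, 20.2 mm/h.
Σ(I−φ)·Δt = d  ⇒  (13.1+13.3+11.5+31.2+20.2 − 5φ)·0.5 = 25.1
φ = (89.30 − 25.1/0.5) / 5 = 7.82 mm/h.

φ ≈ 7.82 mm/h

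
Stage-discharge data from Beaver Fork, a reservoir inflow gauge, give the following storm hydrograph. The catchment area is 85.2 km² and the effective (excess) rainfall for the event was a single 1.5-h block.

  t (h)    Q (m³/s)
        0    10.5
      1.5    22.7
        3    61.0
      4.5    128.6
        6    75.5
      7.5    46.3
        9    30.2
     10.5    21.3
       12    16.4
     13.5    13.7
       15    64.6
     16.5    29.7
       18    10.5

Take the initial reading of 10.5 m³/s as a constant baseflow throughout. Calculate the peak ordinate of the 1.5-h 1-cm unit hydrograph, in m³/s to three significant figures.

Direct runoff: 0.0, 12.2, 50.5, 118.1, 65.0, 35.8, 19.7, 10.8, 5.9, 3.2, 54.1, 19.2, 0.0 m³/s; ΣQ_DR = 394.5 m³/s, peak = 118.1 m³/s.
Runoff depth d = ΣQ_DR·Δt / A = 394.5 × 5400 / (85.2 km²) = 25.00 mm.
The 1-cm UH is the DRH scaled by (10 mm)/d, so U_p = 118.1 × 10/25.00 = 47.2 m³/s.

U_p ≈ 47.2 m³/s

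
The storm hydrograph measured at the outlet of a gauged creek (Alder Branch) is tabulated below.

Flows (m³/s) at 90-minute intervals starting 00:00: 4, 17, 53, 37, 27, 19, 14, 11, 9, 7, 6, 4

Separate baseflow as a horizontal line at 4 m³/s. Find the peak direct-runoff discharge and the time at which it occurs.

Q_p = 49.0 m³/s at t = 03:00

Subtracting baseflow gives direct-runoff ordinates: 0.0, 13.0, 49.0, 33.0, 23.0, 15.0, 10.0, 7.0, 5.0, 3.0, 2.0, 0.0 m³/s.
The maximum is 49.0 m³/s, occurring at the reading for t = 03:00.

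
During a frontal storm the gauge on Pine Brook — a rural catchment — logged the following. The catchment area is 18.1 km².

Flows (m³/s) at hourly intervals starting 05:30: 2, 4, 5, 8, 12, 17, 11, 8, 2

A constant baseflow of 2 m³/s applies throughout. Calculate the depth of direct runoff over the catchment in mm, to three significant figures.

Direct runoff: 0.0, 2.0, 3.0, 6.0, 10.0, 15.0, 9.0, 6.0, 0.0 m³/s; ΣQ_DR = 51.00 m³/s.
V = ΣQ_DR · Δt = 51.00 × 3600 s = 1.836 × 10^5 m³.
Over A = 18.1 km², depth = V / A = 10.1 mm.

d ≈ 10.1 mm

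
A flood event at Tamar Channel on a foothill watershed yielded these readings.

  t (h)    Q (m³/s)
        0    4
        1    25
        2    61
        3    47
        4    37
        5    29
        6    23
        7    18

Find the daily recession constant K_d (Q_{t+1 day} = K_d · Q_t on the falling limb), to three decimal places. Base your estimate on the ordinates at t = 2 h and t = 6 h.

Between t = 2 h and t = 6 h the flow falls from 61 to 23 m³/s over 4×1 h = 4 h.
Per-interval ratio K = (23/61)^(1/4) = 0.7836; K_d = K^(24/1) = 0.003.

K_d ≈ 0.003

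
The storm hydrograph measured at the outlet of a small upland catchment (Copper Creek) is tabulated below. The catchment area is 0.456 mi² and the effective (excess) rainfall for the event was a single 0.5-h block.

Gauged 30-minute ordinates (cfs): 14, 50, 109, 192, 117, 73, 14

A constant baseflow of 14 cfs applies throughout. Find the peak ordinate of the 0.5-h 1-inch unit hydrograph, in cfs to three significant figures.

Direct runoff: 0.0, 36.0, 95.0, 178.0, 103.0, 59.0, 0.0 cfs; ΣQ_DR = 471.0 cfs, peak = 178.0 cfs.
Runoff depth d = ΣQ_DR·Δt / A = 471.0 × 1800 / (0.456 mi²) = 0.8003 in.
The 1-inch UH is the DRH scaled by (1 in)/d, so U_p = 178.0 × 1/0.8003 = 222 cfs.

U_p ≈ 222 cfs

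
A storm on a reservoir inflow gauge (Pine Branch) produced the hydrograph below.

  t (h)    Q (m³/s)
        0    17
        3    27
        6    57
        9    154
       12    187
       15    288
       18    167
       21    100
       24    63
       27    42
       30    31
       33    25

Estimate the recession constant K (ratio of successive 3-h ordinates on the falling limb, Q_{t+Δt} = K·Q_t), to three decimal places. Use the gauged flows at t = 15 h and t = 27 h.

Using the recession-limb readings at t = 15 h and t = 27 h: Q falls from 288 to 42 m³/s over 4 intervals.
K = (Q₂/Q₁)^(1/4) = (42/288)^(1/4) = 0.618.

K ≈ 0.618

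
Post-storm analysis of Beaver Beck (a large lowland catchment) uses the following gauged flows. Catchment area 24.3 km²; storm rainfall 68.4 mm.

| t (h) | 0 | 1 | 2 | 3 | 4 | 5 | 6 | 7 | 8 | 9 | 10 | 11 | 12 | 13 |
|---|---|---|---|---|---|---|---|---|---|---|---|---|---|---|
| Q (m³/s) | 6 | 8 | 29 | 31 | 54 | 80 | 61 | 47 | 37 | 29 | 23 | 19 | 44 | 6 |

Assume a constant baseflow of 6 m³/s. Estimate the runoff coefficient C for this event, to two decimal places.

ΣQ_DR = 390.0 m³/s; V = ΣQ_DR·Δt = 1.404 × 10^6 m³.
Runoff depth d = V / A = 57.78 mm.
C = d / P = 57.78 / 68.4 = 0.84.

C ≈ 0.84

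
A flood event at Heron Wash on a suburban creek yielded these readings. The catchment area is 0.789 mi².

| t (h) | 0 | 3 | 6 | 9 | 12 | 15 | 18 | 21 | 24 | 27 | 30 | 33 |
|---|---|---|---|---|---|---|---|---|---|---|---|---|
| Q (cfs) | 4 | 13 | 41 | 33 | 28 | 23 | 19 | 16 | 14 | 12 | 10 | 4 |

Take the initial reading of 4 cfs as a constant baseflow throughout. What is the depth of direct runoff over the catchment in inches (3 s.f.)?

d ≈ 0.996 in

Direct runoff: 0.0, 9.0, 37.0, 29.0, 24.0, 19.0, 15.0, 12.0, 10.0, 8.0, 6.0, 0.0 cfs; ΣQ_DR = 169.0 cfs.
V = ΣQ_DR · Δt = 169.0 × 10800 s = 1.825 × 10^6 ft³.
Over A = 0.789 mi², depth = V / A = 0.996 in.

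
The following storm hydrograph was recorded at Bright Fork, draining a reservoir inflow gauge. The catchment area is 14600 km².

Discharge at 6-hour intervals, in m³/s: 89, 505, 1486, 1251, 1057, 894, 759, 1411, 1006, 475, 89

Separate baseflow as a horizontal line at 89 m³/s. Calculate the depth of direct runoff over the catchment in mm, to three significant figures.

Direct runoff: 0.0, 416.0, 1397.0, 1162.0, 968.0, 805.0, 670.0, 1322.0, 917.0, 386.0, 0.0 m³/s; ΣQ_DR = 8043 m³/s.
V = ΣQ_DR · Δt = 8043 × 21600 s = 1.737 × 10^8 m³.
Over A = 14600 km², depth = V / A = 11.9 mm.

d ≈ 11.9 mm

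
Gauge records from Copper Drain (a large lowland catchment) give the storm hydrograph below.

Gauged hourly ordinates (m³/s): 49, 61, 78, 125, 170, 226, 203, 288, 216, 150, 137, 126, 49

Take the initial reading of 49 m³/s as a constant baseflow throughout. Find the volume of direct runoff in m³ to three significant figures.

Direct-runoff ordinates (Q − Q_b): 0.0, 12.0, 29.0, 76.0, 121.0, 177.0, 154.0, 239.0, 167.0, 101.0, 88.0, 77.0, 0.0 m³/s.
ΣQ_DR = 1241 m³/s.
With Δt = 1 h = 3600 s, V = ΣQ_DR · Δt = 1241 × 3600 = 4.47 × 10^6 m³.

V ≈ 4.47 × 10^6 m³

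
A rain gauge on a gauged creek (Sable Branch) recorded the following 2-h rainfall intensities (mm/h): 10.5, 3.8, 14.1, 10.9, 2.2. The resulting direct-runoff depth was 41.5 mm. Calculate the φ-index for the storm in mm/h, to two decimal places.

Only the 3 blocks with intensity above φ contribute runoff: 10.5, 14.1, 10.9 mm/h.
Σ(I−φ)·Δt = d  ⇒  (10.5+14.1+10.9 − 3φ)·2 = 41.5
φ = (35.50 − 41.5/2) / 3 = 4.92 mm/h.

φ ≈ 4.92 mm/h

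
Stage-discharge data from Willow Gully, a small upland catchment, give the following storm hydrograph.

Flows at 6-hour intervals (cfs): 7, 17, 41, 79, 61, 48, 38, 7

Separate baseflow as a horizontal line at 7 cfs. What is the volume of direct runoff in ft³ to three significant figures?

V ≈ 5.23 × 10^6 ft³

Direct-runoff ordinates (Q − Q_b): 0.0, 10.0, 34.0, 72.0, 54.0, 41.0, 31.0, 0.0 cfs.
ΣQ_DR = 242.0 cfs.
With Δt = 6 h = 21600 s, V = ΣQ_DR · Δt = 242.0 × 21600 = 5.23 × 10^6 ft³.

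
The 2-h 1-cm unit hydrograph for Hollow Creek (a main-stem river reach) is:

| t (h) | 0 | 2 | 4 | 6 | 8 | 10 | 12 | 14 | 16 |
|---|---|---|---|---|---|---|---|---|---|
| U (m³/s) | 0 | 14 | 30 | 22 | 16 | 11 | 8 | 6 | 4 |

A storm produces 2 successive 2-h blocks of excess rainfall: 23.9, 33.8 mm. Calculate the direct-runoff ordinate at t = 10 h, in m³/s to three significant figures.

Q ≈ 80.4 m³/s

By discrete convolution, Q_j = Σ (P_i / 10 mm) · U_{j−i}.
At t = 10 h (j=5): Q = (23.9/10)·11 + (33.8/10)·16 = 80.4 m³/s.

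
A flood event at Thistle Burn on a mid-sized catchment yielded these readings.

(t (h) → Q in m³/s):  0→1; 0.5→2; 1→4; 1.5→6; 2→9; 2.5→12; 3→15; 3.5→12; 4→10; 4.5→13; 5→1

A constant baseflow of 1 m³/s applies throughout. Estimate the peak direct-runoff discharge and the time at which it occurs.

Subtracting baseflow gives direct-runoff ordinates: 0.0, 1.0, 3.0, 5.0, 8.0, 11.0, 14.0, 11.0, 9.0, 12.0, 0.0 m³/s.
The maximum is 14.0 m³/s, occurring at the reading for t = 3 h.

Q_p = 14.0 m³/s at t = 3 h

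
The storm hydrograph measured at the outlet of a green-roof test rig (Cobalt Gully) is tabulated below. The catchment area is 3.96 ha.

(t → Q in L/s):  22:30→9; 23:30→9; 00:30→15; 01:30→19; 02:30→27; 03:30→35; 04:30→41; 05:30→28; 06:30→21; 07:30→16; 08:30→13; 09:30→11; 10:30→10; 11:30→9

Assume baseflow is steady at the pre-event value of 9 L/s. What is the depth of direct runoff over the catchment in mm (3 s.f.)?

Direct runoff: 0.0, 0.0, 6.0, 10.0, 18.0, 26.0, 32.0, 19.0, 12.0, 7.0, 4.0, 2.0, 1.0, 0.0 L/s; ΣQ_DR = 137.0 L/s.
V = ΣQ_DR · Δt = 137.0 × 3600 s = 4.932 × 10^5 L.
Over A = 3.96 ha, depth = V / A = 12.5 mm.

d ≈ 12.5 mm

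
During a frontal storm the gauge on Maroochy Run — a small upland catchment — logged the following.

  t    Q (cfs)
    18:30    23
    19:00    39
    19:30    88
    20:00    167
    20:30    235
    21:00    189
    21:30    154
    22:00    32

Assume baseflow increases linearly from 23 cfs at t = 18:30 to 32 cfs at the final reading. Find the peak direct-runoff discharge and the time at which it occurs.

Q_p = 206.86 cfs at t = 20:30

Subtracting baseflow gives direct-runoff ordinates: 0.00, 14.71, 62.43, 140.14, 206.86, 159.57, 123.29, 0.00 cfs.
The maximum is 206.86 cfs, occurring at the reading for t = 20:30.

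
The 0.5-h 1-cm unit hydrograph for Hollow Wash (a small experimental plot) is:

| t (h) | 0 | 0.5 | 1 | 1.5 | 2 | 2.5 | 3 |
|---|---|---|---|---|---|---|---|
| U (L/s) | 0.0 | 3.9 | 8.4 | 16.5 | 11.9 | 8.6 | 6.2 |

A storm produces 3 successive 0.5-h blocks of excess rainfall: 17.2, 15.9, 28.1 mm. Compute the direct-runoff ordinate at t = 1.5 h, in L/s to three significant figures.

By discrete convolution, Q_j = Σ (P_i / 10 mm) · U_{j−i}.
At t = 1.5 h (j=3): Q = (17.2/10)·16.5 + (15.9/10)·8.4 + (28.1/10)·3.9 = 52.7 L/s.

Q ≈ 52.7 L/s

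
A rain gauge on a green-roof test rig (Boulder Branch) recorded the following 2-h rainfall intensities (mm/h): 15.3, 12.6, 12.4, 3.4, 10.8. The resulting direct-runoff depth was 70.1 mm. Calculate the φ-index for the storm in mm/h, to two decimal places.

φ ≈ 4.01 mm/h

Only the 4 blocks with intensity above φ contribute runoff: 15.3, 12.6, 12.4, 10.8 mm/h.
Σ(I−φ)·Δt = d  ⇒  (15.3+12.6+12.4+10.8 − 4φ)·2 = 70.1
φ = (51.10 − 70.1/2) / 4 = 4.01 mm/h.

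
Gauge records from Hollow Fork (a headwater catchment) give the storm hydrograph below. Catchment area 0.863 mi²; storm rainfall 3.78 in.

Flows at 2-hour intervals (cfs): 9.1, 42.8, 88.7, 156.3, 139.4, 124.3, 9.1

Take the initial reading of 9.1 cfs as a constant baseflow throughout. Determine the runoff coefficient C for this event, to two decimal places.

C ≈ 0.48

ΣQ_DR = 506.0 cfs; V = ΣQ_DR·Δt = 3.643 × 10^6 ft³.
Runoff depth d = V / A = 1.817 in.
C = d / P = 1.817 / 3.78 = 0.48.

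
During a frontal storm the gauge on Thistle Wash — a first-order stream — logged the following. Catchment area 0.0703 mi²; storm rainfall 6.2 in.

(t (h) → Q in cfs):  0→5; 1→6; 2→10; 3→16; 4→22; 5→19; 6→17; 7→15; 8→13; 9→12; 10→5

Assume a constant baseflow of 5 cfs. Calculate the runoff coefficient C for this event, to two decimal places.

C ≈ 0.30

ΣQ_DR = 85.00 cfs; V = ΣQ_DR·Δt = 3.060 × 10^5 ft³.
Runoff depth d = V / A = 1.874 in.
C = d / P = 1.874 / 6.2 = 0.30.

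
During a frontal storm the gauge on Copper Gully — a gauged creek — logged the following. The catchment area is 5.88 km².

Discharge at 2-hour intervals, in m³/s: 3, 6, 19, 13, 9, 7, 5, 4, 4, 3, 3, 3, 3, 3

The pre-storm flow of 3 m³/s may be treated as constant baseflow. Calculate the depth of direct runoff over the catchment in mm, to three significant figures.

d ≈ 52.7 mm

Direct runoff: 0.0, 3.0, 16.0, 10.0, 6.0, 4.0, 2.0, 1.0, 1.0, 0.0, 0.0, 0.0, 0.0, 0.0 m³/s; ΣQ_DR = 43.00 m³/s.
V = ΣQ_DR · Δt = 43.00 × 7200 s = 3.096 × 10^5 m³.
Over A = 5.88 km², depth = V / A = 52.7 mm.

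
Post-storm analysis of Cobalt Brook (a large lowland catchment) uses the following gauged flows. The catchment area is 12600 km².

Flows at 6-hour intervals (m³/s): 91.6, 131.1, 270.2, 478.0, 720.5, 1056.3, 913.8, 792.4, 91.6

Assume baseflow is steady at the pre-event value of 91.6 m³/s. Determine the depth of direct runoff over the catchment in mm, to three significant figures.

Direct runoff: 0.0, 39.5, 178.6, 386.4, 628.9, 964.7, 822.2, 700.8, 0.0 m³/s; ΣQ_DR = 3721 m³/s.
V = ΣQ_DR · Δt = 3721 × 21600 s = 8.038 × 10^7 m³.
Over A = 12600 km², depth = V / A = 6.38 mm.

d ≈ 6.38 mm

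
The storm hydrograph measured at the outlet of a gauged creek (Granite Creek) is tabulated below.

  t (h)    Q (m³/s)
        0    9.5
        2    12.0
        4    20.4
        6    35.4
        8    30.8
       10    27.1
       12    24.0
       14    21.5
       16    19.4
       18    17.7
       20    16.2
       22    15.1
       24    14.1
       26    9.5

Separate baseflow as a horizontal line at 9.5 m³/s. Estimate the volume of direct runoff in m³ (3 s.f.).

Direct-runoff ordinates (Q − Q_b): 0.0, 2.5, 10.9, 25.9, 21.3, 17.6, 14.5, 12.0, 9.9, 8.2, 6.7, 5.6, 4.6, 0.0 m³/s.
ΣQ_DR = 139.7 m³/s.
With Δt = 2 h = 7200 s, V = ΣQ_DR · Δt = 139.7 × 7200 = 1.01 × 10^6 m³.

V ≈ 1.01 × 10^6 m³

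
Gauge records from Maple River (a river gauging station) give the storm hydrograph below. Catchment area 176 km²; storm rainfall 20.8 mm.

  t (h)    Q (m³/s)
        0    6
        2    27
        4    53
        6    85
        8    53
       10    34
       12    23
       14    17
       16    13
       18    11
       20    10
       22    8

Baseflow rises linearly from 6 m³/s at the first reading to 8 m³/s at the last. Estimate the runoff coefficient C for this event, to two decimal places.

C ≈ 0.50

ΣQ_DR = 256.0 m³/s; V = ΣQ_DR·Δt = 1.843 × 10^6 m³.
Runoff depth d = V / A = 10.47 mm.
C = d / P = 10.47 / 20.8 = 0.50.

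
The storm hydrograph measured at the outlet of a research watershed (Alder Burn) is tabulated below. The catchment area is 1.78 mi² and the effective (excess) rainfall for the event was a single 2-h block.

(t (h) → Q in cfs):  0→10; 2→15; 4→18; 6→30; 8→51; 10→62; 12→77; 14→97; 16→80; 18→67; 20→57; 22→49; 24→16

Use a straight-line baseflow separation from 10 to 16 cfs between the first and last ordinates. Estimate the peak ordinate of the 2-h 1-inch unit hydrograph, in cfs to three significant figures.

U_p ≈ 104 cfs

Direct runoff: 0.00, 4.50, 7.00, 18.50, 39.00, 49.50, 64.00, 83.50, 66.00, 52.50, 42.00, 33.50, 0.00 cfs; ΣQ_DR = 460.0 cfs, peak = 83.50 cfs.
Runoff depth d = ΣQ_DR·Δt / A = 460.0 × 7200 / (1.78 mi²) = 0.8009 in.
The 1-inch UH is the DRH scaled by (1 in)/d, so U_p = 83.50 × 1/0.8009 = 104 cfs.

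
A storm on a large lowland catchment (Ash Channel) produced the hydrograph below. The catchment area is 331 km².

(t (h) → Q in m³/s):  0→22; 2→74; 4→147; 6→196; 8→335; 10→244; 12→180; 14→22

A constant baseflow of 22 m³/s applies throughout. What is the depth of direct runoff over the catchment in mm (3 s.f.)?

Direct runoff: 0.0, 52.0, 125.0, 174.0, 313.0, 222.0, 158.0, 0.0 m³/s; ΣQ_DR = 1044 m³/s.
V = ΣQ_DR · Δt = 1044 × 7200 s = 7.517 × 10^6 m³.
Over A = 331 km², depth = V / A = 22.7 mm.

d ≈ 22.7 mm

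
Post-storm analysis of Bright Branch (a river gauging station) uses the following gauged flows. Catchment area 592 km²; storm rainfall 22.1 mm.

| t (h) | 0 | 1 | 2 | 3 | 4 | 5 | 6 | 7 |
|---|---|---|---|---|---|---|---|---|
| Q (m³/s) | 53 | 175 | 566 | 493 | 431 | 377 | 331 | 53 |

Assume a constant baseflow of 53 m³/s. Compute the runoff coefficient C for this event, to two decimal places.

C ≈ 0.57

ΣQ_DR = 2055 m³/s; V = ΣQ_DR·Δt = 7.398 × 10^6 m³.
Runoff depth d = V / A = 12.50 mm.
C = d / P = 12.50 / 22.1 = 0.57.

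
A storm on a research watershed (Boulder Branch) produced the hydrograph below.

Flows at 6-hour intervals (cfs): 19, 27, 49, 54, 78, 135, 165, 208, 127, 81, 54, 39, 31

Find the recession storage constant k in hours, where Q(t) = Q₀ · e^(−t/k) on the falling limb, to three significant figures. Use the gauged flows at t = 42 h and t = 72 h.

On the falling limb, Q drops from 208 to 31 cfs between t = 42 h and t = 72 h (Δt = 30 h).
k = −Δt / ln(Q₂/Q₁) = −30 / ln(31/208) = 15.8 h.

k ≈ 15.8 h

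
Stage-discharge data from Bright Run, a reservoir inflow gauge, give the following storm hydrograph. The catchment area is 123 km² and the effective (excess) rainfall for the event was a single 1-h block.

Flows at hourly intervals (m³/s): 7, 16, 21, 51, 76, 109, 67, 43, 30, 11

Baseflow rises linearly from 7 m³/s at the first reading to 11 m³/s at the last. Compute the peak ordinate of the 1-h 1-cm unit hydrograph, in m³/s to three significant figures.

U_p ≈ 100 m³/s

Direct runoff: 0.00, 8.56, 13.11, 42.67, 67.22, 99.78, 57.33, 32.89, 19.44, 0.00 m³/s; ΣQ_DR = 341.0 m³/s, peak = 99.78 m³/s.
Runoff depth d = ΣQ_DR·Δt / A = 341.0 × 3600 / (123 km²) = 9.980 mm.
The 1-cm UH is the DRH scaled by (10 mm)/d, so U_p = 99.78 × 10/9.980 = 100 m³/s.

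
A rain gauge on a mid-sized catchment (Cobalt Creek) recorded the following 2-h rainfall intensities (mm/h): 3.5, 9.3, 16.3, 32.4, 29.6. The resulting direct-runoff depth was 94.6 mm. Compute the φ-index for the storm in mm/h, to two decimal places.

φ ≈ 10.33 mm/h

Only the 3 blocks with intensity above φ contribute runoff: 16.3, 32.4, 29.6 mm/h.
Σ(I−φ)·Δt = d  ⇒  (16.3+32.4+29.6 − 3φ)·2 = 94.6
φ = (78.30 − 94.6/2) / 3 = 10.33 mm/h.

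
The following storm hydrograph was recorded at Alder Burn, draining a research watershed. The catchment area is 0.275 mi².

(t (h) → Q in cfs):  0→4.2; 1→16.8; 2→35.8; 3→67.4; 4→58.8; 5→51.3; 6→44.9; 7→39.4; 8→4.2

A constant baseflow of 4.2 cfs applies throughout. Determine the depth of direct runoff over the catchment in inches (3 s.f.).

Direct runoff: 0.0, 12.6, 31.6, 63.2, 54.6, 47.1, 40.7, 35.2, 0.0 cfs; ΣQ_DR = 285.0 cfs.
V = ΣQ_DR · Δt = 285.0 × 3600 s = 1.026 × 10^6 ft³.
Over A = 0.275 mi², depth = V / A = 1.61 in.

d ≈ 1.61 in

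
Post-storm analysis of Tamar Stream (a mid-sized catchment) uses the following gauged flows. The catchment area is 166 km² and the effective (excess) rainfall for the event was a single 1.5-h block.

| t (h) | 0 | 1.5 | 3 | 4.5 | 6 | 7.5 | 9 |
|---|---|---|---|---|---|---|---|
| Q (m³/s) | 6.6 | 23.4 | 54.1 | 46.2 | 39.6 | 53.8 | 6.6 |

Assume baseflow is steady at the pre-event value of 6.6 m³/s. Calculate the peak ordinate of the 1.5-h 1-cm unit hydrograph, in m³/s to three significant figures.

U_p ≈ 79.3 m³/s

Direct runoff: 0.0, 16.8, 47.5, 39.6, 33.0, 47.2, 0.0 m³/s; ΣQ_DR = 184.1 m³/s, peak = 47.5 m³/s.
Runoff depth d = ΣQ_DR·Δt / A = 184.1 × 5400 / (166 km²) = 5.989 mm.
The 1-cm UH is the DRH scaled by (10 mm)/d, so U_p = 47.5 × 10/5.989 = 79.3 m³/s.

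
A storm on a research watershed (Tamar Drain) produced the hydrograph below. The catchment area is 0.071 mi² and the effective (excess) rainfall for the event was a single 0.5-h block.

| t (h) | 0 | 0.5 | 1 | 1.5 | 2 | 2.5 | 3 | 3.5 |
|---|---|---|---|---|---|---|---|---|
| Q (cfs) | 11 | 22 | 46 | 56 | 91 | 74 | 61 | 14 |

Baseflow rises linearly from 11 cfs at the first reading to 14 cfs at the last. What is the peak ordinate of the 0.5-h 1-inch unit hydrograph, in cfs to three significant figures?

Direct runoff: 0.00, 10.57, 34.14, 43.71, 78.29, 60.86, 47.43, 0.00 cfs; ΣQ_DR = 275.0 cfs, peak = 78.29 cfs.
Runoff depth d = ΣQ_DR·Δt / A = 275.0 × 1800 / (0.071 mi²) = 3.001 in.
The 1-inch UH is the DRH scaled by (1 in)/d, so U_p = 78.29 × 1/3.001 = 26.1 cfs.

U_p ≈ 26.1 cfs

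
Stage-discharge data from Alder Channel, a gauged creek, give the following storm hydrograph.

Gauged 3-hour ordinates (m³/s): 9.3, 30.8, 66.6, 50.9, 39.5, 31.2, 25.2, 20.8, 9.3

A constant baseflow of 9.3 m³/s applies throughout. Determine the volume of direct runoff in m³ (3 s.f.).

Direct-runoff ordinates (Q − Q_b): 0.0, 21.5, 57.3, 41.6, 30.2, 21.9, 15.9, 11.5, 0.0 m³/s.
ΣQ_DR = 199.9 m³/s.
With Δt = 3 h = 10800 s, V = ΣQ_DR · Δt = 199.9 × 10800 = 2.16 × 10^6 m³.

V ≈ 2.16 × 10^6 m³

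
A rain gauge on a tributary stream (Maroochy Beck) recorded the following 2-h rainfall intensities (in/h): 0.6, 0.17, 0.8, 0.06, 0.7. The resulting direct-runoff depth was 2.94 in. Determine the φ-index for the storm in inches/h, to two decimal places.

φ ≈ 0.21 in/h

Only the 3 blocks with intensity above φ contribute runoff: 0.6, 0.8, 0.7 in/h.
Σ(I−φ)·Δt = d  ⇒  (0.6+0.8+0.7 − 3φ)·2 = 2.94
φ = (2.100 − 2.94/2) / 3 = 0.21 in/h.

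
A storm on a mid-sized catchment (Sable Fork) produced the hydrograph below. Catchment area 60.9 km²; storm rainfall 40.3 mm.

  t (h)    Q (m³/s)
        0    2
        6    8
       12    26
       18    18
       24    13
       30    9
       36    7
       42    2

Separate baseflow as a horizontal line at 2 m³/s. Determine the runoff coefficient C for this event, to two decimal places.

ΣQ_DR = 69.00 m³/s; V = ΣQ_DR·Δt = 1.490 × 10^6 m³.
Runoff depth d = V / A = 24.47 mm.
C = d / P = 24.47 / 40.3 = 0.61.

C ≈ 0.61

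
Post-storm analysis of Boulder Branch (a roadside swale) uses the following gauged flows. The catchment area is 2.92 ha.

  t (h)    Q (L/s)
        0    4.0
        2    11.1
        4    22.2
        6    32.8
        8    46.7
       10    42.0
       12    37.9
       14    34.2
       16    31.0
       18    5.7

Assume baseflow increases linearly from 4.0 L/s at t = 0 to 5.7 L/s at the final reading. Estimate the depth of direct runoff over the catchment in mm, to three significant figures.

Direct runoff: 0.00, 6.91, 17.82, 28.23, 41.94, 37.06, 32.77, 28.88, 25.49, 0.00 L/s; ΣQ_DR = 219.1 L/s.
V = ΣQ_DR · Δt = 219.1 × 7200 s = 1.578 × 10^6 L.
Over A = 2.92 ha, depth = V / A = 54.0 mm.

d ≈ 54.0 mm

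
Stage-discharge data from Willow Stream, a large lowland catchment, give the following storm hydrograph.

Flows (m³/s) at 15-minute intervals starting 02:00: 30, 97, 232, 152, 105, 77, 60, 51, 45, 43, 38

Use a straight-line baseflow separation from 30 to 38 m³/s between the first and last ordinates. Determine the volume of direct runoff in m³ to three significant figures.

Direct-runoff ordinates (Q − Q_b): 0.00, 66.20, 200.40, 119.60, 71.80, 43.00, 25.20, 15.40, 8.60, 5.80, 0.00 m³/s.
ΣQ_DR = 556.0 m³/s.
With Δt = 0.25 h = 900 s, V = ΣQ_DR · Δt = 556.0 × 900 = 5.00 × 10^5 m³.

V ≈ 5.00 × 10^5 m³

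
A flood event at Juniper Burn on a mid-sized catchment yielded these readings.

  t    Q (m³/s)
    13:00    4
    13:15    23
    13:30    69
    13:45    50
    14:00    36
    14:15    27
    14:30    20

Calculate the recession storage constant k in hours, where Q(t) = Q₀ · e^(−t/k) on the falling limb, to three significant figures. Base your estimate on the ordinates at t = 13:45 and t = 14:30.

On the falling limb, Q drops from 50 to 20 m³/s between t = 13:45 and t = 14:30 (Δt = 0.75 h).
k = −Δt / ln(Q₂/Q₁) = −0.75 / ln(20/50) = 0.819 h.

k ≈ 0.819 h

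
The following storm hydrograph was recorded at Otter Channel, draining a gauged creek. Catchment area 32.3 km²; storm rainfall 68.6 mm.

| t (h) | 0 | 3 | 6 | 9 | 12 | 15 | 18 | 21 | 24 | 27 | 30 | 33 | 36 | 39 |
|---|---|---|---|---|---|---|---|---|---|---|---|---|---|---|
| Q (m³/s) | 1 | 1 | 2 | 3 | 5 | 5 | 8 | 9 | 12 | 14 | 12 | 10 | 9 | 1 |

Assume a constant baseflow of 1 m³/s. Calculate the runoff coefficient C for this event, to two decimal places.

C ≈ 0.38

ΣQ_DR = 78.00 m³/s; V = ΣQ_DR·Δt = 8.424 × 10^5 m³.
Runoff depth d = V / A = 26.08 mm.
C = d / P = 26.08 / 68.6 = 0.38.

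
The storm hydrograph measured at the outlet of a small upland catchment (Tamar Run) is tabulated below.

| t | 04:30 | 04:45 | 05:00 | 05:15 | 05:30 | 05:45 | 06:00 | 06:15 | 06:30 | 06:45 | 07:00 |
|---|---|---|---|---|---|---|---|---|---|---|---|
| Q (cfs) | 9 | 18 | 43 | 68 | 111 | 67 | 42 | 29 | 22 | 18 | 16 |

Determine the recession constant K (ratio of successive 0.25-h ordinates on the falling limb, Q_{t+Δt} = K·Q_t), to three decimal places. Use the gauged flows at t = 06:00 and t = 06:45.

Using the recession-limb readings at t = 06:00 and t = 06:45: Q falls from 42 to 18 cfs over 3 intervals.
K = (Q₂/Q₁)^(1/3) = (18/42)^(1/3) = 0.754.

K ≈ 0.754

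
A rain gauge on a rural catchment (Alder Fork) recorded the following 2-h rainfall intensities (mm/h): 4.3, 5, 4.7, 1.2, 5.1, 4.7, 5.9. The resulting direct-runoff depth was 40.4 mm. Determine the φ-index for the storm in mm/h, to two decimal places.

Only the 6 blocks with intensity above φ contribute runoff: 4.3, 5, 4.7, 5.1, 4.7, 5.9 mm/h.
Σ(I−φ)·Δt = d  ⇒  (4.3+5+4.7+5.1+4.7+5.9 − 6φ)·2 = 40.4
φ = (29.70 − 40.4/2) / 6 = 1.58 mm/h.

φ ≈ 1.58 mm/h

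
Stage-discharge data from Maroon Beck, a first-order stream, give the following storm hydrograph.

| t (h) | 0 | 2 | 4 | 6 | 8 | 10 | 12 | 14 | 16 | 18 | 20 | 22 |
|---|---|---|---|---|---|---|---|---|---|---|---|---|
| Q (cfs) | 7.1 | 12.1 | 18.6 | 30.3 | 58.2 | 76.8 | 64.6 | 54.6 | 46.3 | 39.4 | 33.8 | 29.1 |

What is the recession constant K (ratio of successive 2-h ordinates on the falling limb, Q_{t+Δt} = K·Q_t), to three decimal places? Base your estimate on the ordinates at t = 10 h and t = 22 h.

K ≈ 0.851

Using the recession-limb readings at t = 10 h and t = 22 h: Q falls from 76.8 to 29.1 cfs over 6 intervals.
K = (Q₂/Q₁)^(1/6) = (29.1/76.8)^(1/6) = 0.851.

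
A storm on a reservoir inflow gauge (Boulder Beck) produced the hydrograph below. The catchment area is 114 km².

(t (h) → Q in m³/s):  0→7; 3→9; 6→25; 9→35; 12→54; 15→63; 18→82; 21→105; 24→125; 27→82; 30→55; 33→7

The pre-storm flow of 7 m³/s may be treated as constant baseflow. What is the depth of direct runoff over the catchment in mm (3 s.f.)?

d ≈ 53.5 mm

Direct runoff: 0.0, 2.0, 18.0, 28.0, 47.0, 56.0, 75.0, 98.0, 118.0, 75.0, 48.0, 0.0 m³/s; ΣQ_DR = 565.0 m³/s.
V = ΣQ_DR · Δt = 565.0 × 10800 s = 6.102 × 10^6 m³.
Over A = 114 km², depth = V / A = 53.5 mm.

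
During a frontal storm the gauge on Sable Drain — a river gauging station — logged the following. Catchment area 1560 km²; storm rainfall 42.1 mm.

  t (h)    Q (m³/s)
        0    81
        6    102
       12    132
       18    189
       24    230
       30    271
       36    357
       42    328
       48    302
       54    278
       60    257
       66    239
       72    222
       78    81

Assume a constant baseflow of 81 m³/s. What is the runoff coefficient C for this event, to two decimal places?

ΣQ_DR = 1935 m³/s; V = ΣQ_DR·Δt = 4.180 × 10^7 m³.
Runoff depth d = V / A = 26.79 mm.
C = d / P = 26.79 / 42.1 = 0.64.

C ≈ 0.64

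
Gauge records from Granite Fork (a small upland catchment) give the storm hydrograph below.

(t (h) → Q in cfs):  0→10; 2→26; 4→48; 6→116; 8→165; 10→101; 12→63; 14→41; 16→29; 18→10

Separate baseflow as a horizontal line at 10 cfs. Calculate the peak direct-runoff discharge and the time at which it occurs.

Q_p = 155.0 cfs at t = 8 h

Subtracting baseflow gives direct-runoff ordinates: 0.0, 16.0, 38.0, 106.0, 155.0, 91.0, 53.0, 31.0, 19.0, 0.0 cfs.
The maximum is 155.0 cfs, occurring at the reading for t = 8 h.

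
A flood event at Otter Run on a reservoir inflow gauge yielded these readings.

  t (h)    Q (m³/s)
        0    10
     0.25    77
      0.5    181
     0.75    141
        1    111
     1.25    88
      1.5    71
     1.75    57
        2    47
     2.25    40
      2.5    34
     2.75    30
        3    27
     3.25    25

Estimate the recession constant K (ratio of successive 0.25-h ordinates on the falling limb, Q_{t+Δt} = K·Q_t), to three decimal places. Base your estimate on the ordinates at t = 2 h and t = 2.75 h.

Using the recession-limb readings at t = 2 h and t = 2.75 h: Q falls from 47 to 30 m³/s over 3 intervals.
K = (Q₂/Q₁)^(1/3) = (30/47)^(1/3) = 0.861.

K ≈ 0.861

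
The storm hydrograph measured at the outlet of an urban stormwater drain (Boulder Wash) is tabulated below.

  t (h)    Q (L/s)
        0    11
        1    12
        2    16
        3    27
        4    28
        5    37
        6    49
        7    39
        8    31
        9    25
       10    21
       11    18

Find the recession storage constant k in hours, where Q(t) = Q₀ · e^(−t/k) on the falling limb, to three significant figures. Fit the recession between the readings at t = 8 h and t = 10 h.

k ≈ 5.14 h

On the falling limb, Q drops from 31 to 21 L/s between t = 8 h and t = 10 h (Δt = 2 h).
k = −Δt / ln(Q₂/Q₁) = −2 / ln(21/31) = 5.14 h.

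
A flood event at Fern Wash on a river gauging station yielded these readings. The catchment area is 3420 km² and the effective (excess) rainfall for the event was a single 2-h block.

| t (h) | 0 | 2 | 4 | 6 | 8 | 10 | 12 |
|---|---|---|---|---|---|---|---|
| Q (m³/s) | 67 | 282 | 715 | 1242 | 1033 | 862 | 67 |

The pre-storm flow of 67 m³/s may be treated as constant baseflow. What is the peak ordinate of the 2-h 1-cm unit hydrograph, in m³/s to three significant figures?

Direct runoff: 0.0, 215.0, 648.0, 1175.0, 966.0, 795.0, 0.0 m³/s; ΣQ_DR = 3799 m³/s, peak = 1175.0 m³/s.
Runoff depth d = ΣQ_DR·Δt / A = 3799 × 7200 / (3420 km²) = 7.998 mm.
The 1-cm UH is the DRH scaled by (10 mm)/d, so U_p = 1175.0 × 10/7.998 = 1470 m³/s.

U_p ≈ 1470 m³/s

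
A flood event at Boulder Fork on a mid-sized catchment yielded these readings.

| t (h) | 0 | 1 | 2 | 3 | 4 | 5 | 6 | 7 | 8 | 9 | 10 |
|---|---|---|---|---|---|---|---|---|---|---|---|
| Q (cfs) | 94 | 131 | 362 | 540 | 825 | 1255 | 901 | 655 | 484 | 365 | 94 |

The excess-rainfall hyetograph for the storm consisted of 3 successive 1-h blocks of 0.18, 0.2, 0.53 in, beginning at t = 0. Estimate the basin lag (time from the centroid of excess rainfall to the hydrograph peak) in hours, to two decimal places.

t_L ≈ 3.12 h

Centroid of excess rainfall: t_c = Σ P_i·t̄_i / ΣP_i = 1.8846 h (block centres at 0.5, 1.5, 2.5 h).
Hydrograph peak occurs at t = 5 h, so basin lag t_L = 5 − 1.8846 = 3.12 h.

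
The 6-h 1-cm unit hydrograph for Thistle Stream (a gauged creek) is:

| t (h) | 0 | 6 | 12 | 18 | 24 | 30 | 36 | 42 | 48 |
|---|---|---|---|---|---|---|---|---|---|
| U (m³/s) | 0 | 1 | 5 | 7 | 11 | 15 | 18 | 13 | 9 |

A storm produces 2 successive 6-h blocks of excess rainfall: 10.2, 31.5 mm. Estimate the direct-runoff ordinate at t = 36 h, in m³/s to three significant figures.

Q ≈ 65.6 m³/s

By discrete convolution, Q_j = Σ (P_i / 10 mm) · U_{j−i}.
At t = 36 h (j=6): Q = (10.2/10)·18 + (31.5/10)·15 = 65.6 m³/s.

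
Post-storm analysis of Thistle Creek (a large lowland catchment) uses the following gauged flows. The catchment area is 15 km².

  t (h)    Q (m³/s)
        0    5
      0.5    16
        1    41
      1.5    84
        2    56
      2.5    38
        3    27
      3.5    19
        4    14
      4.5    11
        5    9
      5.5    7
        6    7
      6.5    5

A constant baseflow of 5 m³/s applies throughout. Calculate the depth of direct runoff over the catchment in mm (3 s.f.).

d ≈ 32.3 mm

Direct runoff: 0.0, 11.0, 36.0, 79.0, 51.0, 33.0, 22.0, 14.0, 9.0, 6.0, 4.0, 2.0, 2.0, 0.0 m³/s; ΣQ_DR = 269.0 m³/s.
V = ΣQ_DR · Δt = 269.0 × 1800 s = 4.842 × 10^5 m³.
Over A = 15 km², depth = V / A = 32.3 mm.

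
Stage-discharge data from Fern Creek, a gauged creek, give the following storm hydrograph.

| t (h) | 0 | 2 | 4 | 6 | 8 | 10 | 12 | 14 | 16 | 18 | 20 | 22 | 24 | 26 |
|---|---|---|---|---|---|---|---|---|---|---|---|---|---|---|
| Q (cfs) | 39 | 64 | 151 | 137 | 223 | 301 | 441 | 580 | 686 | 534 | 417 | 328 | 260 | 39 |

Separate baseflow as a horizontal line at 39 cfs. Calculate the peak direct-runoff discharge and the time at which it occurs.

Q_p = 647.0 cfs at t = 16 h

Subtracting baseflow gives direct-runoff ordinates: 0.0, 25.0, 112.0, 98.0, 184.0, 262.0, 402.0, 541.0, 647.0, 495.0, 378.0, 289.0, 221.0, 0.0 cfs.
The maximum is 647.0 cfs, occurring at the reading for t = 16 h.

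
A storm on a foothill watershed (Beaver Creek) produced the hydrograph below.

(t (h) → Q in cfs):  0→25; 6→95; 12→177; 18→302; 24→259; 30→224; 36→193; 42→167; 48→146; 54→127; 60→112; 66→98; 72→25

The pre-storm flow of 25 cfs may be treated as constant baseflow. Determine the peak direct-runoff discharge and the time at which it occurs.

Q_p = 277.0 cfs at t = 18 h

Subtracting baseflow gives direct-runoff ordinates: 0.0, 70.0, 152.0, 277.0, 234.0, 199.0, 168.0, 142.0, 121.0, 102.0, 87.0, 73.0, 0.0 cfs.
The maximum is 277.0 cfs, occurring at the reading for t = 18 h.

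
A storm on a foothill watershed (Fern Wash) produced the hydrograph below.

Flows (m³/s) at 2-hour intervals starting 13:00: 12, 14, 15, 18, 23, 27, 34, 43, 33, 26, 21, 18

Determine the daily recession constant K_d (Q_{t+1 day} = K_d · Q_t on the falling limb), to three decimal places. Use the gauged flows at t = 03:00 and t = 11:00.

K_d ≈ 0.073

Between t = 03:00 and t = 11:00 the flow falls from 43 to 18 m³/s over 4×2 h = 8 h.
Per-interval ratio K = (18/43)^(1/4) = 0.8044; K_d = K^(24/2) = 0.073.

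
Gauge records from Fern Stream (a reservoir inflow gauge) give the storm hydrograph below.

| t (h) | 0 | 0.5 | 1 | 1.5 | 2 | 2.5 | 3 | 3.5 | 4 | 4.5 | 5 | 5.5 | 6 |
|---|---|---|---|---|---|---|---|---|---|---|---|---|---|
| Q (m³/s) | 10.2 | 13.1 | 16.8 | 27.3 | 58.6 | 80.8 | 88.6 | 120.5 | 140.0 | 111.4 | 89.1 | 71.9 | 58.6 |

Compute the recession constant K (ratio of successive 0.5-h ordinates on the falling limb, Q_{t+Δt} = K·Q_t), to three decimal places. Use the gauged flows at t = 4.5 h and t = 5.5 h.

K ≈ 0.803

Using the recession-limb readings at t = 4.5 h and t = 5.5 h: Q falls from 111.4 to 71.9 m³/s over 2 intervals.
K = (Q₂/Q₁)^(1/2) = (71.9/111.4)^(1/2) = 0.803.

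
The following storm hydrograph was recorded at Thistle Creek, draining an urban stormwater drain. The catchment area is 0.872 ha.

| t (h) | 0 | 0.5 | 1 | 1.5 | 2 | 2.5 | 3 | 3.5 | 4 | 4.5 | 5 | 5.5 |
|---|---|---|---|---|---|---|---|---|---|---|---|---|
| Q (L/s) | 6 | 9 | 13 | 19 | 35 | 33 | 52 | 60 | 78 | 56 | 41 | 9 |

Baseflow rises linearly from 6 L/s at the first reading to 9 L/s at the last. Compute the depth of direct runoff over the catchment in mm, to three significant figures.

Direct runoff: 0.00, 2.73, 6.45, 12.18, 27.91, 25.64, 44.36, 52.09, 69.82, 47.55, 32.27, 0.00 L/s; ΣQ_DR = 321.0 L/s.
V = ΣQ_DR · Δt = 321.0 × 1800 s = 5.778 × 10^5 L.
Over A = 0.872 ha, depth = V / A = 66.3 mm.

d ≈ 66.3 mm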